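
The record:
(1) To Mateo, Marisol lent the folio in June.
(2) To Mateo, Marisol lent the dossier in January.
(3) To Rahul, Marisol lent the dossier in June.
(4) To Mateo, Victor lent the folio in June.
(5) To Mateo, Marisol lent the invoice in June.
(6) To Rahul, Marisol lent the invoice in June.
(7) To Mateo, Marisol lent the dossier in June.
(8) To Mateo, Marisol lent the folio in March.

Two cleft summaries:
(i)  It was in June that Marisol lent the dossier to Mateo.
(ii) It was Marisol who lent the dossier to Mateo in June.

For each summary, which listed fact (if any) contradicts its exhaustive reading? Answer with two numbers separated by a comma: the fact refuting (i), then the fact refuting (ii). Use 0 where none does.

(i): focus "in June". Looking for Marisol as agent and the dossier as thing and Mateo as recipient with some other setting — fact (2) has in January there. Refuted.
(ii): focus "Marisol". No fact shares the dossier as thing and Mateo as recipient and in June as setting with a different agent. 0.

2, 0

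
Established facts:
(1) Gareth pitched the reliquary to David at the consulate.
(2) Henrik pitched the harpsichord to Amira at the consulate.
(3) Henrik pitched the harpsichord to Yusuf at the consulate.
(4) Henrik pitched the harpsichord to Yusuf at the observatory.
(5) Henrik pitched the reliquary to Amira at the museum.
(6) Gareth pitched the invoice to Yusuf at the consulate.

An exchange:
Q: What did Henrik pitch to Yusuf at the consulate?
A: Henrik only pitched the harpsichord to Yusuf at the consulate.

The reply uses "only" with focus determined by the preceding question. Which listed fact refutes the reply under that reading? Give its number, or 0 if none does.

The question "What did ...?" targets the thing, so in the reply the focus falls on "the harpsichord".
So "only" ranges over things; the rest (Henrik as agent and Yusuf as recipient and at the consulate as setting) is presupposed.
No fact keeps Henrik as agent and Yusuf as recipient and at the consulate as setting while changing the thing; every other fact differs on something backgrounded. The reply stands.
(Fact (2) would refute a reading with focus on the recipient — but that is not what the question asks.)

0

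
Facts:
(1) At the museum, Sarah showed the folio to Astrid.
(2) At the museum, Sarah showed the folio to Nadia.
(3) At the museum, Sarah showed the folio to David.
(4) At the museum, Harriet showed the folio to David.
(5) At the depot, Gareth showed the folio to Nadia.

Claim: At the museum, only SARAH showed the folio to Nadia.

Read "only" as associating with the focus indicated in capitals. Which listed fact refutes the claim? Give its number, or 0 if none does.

0

Focus (in capitals) is "Sarah" — the agent. "Only" excludes alternative agents while holding fixed thing = the folio, recipient = Nadia, setting = at the museum.
No fact matches thing = the folio, recipient = Nadia, setting = at the museum with a different agent — every other fact differs on at least one backgrounded slot. So no fact refutes it.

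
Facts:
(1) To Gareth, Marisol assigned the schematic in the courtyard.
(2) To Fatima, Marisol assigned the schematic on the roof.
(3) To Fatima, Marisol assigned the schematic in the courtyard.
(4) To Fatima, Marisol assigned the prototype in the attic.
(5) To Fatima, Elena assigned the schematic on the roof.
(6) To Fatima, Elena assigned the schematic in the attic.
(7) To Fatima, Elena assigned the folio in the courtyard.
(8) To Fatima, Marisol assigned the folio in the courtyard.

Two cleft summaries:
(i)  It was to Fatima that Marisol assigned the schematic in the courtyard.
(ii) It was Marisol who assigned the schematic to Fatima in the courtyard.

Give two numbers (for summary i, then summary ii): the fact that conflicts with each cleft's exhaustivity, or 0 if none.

Summary (i) focuses "Fatima" (the recipient); background Marisol as agent and the schematic as thing and in the courtyard as setting. Fact (1) matches that background with recipient = Gareth — refutes (i).
Summary (ii) focuses "Marisol" (the agent); background the schematic as thing and Fatima as recipient and in the courtyard as setting. No fact matches that background with a different agent, so 0.

1, 0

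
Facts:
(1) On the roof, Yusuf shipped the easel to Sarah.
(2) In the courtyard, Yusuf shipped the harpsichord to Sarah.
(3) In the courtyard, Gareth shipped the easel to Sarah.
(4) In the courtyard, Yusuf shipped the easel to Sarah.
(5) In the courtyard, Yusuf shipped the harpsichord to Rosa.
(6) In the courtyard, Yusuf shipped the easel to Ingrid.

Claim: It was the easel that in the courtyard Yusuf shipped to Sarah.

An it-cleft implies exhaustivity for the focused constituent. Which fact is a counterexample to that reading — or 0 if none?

2

The cleft puts "the easel" in focus and presupposes the open proposition with Yusuf as agent and Sarah as recipient and in the courtyard as setting.
Exhaustivity: the easel is the only thing satisfying that background.
But fact (2) also has Yusuf as agent and Sarah as recipient and in the courtyard as setting, with thing = the harpsichord — so the exhaustive reading fails.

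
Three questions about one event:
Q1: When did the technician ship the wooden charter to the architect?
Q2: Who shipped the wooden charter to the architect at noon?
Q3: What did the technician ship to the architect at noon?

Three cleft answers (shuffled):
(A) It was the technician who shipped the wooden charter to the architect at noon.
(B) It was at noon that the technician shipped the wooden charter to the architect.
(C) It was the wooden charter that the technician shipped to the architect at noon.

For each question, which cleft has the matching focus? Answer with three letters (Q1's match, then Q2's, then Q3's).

Q1 asks about the time; cleft (B) focuses "at noon", which is the time — so Q1 → B.
Q2 asks about the subject (agent); cleft (A) focuses "the technician", which is the subject (agent) — so Q2 → A.
Q3 asks about the direct object; cleft (C) focuses "the wooden charter", which is the direct object — so Q3 → C.
Mapping: Q1→B, Q2→A, Q3→C.

BAC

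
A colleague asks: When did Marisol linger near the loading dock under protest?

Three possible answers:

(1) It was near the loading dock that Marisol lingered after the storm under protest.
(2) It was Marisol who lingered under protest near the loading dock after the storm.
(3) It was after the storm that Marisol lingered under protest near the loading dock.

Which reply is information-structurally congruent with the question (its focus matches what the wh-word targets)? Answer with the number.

3

The question word "when" targets the time.
Option (1) clefts "near the loading dock" — the location, not what was asked.
Option (2) clefts "Marisol" — the subject (agent), not what was asked.
Option (3) clefts "after the storm" — that matches what the question asks about.
So the congruent reply is (3).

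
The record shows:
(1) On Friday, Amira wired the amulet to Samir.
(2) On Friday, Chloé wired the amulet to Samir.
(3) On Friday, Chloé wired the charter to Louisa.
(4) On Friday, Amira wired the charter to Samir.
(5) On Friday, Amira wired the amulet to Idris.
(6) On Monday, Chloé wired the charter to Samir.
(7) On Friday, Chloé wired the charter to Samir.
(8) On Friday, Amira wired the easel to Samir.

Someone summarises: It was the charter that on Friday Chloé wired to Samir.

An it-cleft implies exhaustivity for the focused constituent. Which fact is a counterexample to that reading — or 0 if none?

2

The cleft puts "the charter" in focus and presupposes the open proposition with Chloé as agent and Samir as recipient and on Friday as setting.
The exhaustive reading says no other thing fits that background.
But fact (2) also has Chloé as agent and Samir as recipient and on Friday as setting, with thing = the amulet — so the exhaustive reading fails.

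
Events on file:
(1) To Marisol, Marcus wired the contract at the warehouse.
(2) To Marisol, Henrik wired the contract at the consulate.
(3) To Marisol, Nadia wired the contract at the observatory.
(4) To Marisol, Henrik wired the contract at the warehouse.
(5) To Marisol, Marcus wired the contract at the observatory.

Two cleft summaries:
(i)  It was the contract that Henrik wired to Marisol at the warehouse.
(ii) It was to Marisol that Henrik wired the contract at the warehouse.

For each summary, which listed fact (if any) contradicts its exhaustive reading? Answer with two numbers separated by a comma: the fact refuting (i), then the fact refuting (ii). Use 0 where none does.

(i): focus "the contract". No fact shares Henrik as agent and Marisol as recipient and at the warehouse as setting with a different thing. 0.
(ii): focus "Marisol". No fact shares Henrik as agent and the contract as thing and at the warehouse as setting with a different recipient. 0.

0, 0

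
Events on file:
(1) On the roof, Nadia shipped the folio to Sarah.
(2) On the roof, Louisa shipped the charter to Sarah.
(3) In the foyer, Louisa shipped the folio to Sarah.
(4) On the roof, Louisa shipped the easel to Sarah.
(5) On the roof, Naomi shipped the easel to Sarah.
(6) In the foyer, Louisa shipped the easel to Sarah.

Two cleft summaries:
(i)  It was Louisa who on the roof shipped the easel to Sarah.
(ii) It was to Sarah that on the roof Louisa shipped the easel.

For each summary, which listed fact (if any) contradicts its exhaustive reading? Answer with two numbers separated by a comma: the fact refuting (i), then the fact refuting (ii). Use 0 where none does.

Summary (i) focuses "Louisa" (the agent); background the easel as thing and Sarah as recipient and on the roof as setting. Fact (5) matches that background with agent = Naomi — refutes (i).
Summary (ii) focuses "Sarah" (the recipient); background Louisa as agent and the easel as thing and on the roof as setting. No fact matches that background with a different recipient, so 0.

5, 0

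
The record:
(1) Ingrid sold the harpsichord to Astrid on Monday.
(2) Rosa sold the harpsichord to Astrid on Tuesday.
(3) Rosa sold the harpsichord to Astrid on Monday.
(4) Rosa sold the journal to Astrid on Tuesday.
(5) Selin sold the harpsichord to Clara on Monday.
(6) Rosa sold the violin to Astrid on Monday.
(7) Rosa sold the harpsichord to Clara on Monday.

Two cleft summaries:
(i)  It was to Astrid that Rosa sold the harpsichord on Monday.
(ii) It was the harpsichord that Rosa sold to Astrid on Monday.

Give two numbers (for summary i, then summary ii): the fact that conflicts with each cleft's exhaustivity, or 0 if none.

7, 6

(i): focus "Astrid". Looking for Rosa as agent and the harpsichord as thing and on Monday as setting with some other recipient — fact (7) has Clara there. Refuted.
(ii): focus "the harpsichord". Looking for Rosa as agent and Astrid as recipient and on Monday as setting with some other thing — fact (6) has the violin there. Refuted.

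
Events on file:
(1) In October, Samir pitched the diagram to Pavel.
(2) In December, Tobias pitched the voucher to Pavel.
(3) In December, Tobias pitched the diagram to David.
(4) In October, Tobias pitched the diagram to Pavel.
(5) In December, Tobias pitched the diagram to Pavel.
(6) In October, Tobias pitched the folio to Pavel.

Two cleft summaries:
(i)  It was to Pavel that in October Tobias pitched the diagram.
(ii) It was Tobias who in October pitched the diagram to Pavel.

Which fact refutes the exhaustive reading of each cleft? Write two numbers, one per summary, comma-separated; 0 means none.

(i): focus "Pavel". No fact shares Tobias as agent and the diagram as thing and in October as setting with a different recipient. 0.
(ii): focus "Tobias". Looking for the diagram as thing and Pavel as recipient and in October as setting with some other agent — fact (1) has Samir there. Refuted.

0, 1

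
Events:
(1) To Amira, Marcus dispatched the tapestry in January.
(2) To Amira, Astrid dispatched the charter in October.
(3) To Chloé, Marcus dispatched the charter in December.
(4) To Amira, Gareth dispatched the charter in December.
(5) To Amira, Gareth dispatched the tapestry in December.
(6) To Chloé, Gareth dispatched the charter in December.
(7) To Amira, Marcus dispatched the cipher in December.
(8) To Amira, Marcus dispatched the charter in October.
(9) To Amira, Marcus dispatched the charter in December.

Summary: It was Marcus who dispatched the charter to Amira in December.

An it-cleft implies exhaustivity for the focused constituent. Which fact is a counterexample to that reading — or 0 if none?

The cleft puts "Marcus" in focus and presupposes the open proposition with same thing, recipient, setting (the charter / Amira / in December).
Exhaustivity: Marcus is the only agent satisfying that background.
But fact (4) also has same thing, recipient, setting (the charter / Amira / in December), with agent = Gareth — so the exhaustive reading fails.

4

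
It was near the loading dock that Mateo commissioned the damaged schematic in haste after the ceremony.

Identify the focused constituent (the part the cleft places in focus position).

In an it-cleft "It was X that/who ...", the clefted constituent X is the focus; the that/who-clause expresses the presupposed open proposition.
Here the focus is "near the loading dock". The backgrounded (presupposed) material includes "Mateo", "the damaged schematic", "after the ceremony" and "in haste".

near the loading dock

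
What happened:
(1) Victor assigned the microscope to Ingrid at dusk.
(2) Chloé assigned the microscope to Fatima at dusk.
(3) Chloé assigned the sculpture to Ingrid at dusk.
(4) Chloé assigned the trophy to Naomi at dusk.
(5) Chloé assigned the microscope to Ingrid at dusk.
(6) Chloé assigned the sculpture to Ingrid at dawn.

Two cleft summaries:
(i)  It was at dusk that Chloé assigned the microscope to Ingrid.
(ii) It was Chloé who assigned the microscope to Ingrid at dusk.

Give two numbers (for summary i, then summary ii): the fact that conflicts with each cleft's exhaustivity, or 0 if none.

0, 1

(i): focus "at dusk". No fact shares Chloé as agent and the microscope as thing and Ingrid as recipient with a different setting. 0.
(ii): focus "Chloé". Looking for the microscope as thing and Ingrid as recipient and at dusk as setting with some other agent — fact (1) has Victor there. Refuted.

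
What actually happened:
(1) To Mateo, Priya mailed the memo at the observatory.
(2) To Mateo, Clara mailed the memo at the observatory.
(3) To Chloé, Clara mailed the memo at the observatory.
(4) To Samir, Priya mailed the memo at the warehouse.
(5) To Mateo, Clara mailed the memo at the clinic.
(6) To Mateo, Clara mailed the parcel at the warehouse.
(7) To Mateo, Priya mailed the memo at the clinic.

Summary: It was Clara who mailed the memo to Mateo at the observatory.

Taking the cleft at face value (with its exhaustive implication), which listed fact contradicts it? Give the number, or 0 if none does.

1

Focus of the cleft: "Clara" (the agent). Presupposed background: thing = the memo, recipient = Mateo, setting = at the observatory.
The exhaustive reading says no other agent fits that background.
Fact (1) shares the background but with agent = Priya; exhaustivity is violated.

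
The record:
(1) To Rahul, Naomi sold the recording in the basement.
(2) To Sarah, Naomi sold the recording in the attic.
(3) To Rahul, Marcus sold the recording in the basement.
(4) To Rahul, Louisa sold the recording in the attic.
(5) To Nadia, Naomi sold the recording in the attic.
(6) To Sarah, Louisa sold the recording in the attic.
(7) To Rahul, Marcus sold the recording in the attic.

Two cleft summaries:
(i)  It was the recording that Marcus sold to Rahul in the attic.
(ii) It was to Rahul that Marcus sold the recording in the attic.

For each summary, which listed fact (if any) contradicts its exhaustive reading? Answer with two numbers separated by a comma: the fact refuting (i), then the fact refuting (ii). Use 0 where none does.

0, 0

(i): focus "the recording". No fact shares agent = Marcus, recipient = Rahul, setting = in the attic with a different thing. 0.
(ii): focus "Rahul". No fact shares agent = Marcus, thing = the recording, setting = in the attic with a different recipient. 0.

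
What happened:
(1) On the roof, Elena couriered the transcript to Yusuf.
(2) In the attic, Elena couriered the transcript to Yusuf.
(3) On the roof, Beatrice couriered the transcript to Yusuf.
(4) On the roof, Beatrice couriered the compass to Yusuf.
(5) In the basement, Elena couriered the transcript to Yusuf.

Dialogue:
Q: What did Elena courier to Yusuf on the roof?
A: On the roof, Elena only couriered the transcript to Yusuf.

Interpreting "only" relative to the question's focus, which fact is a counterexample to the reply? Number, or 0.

The question "What did ...?" targets the thing, so in the reply the focus falls on "the transcript".
"Only" then excludes alternative things while the background — same agent, recipient, setting (Elena / Yusuf / on the roof) — is held fixed.
No fact keeps same agent, recipient, setting (Elena / Yusuf / on the roof) while changing the thing; every other fact differs on something backgrounded. The reply stands.
(Fact (2) would refute a reading with focus on the setting — but that is not what the question asks.)

0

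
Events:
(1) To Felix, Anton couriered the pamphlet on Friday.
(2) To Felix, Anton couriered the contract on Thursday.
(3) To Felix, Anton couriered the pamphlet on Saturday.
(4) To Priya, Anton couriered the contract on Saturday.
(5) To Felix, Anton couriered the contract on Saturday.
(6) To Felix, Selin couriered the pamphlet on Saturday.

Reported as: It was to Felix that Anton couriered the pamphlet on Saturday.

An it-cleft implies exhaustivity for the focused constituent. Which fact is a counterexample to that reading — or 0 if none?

Focus of the cleft: "Felix" (the recipient). Presupposed background: agent = Anton, thing = the pamphlet, setting = on Saturday.
Exhaustivity: Felix is the only recipient satisfying that background.
No listed fact matches the background with a different recipient. Exhaustivity holds.

0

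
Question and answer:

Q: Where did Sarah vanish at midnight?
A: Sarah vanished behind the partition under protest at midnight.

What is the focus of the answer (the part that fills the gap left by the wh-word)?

The wh-word "where" asks about the location.
In the answer, "Sarah" and "at midnight" are given — repeated from the question.
"under protest" is also new, but it specifies the manner, which is not what the question asks about — so it is not the focus.
The constituent filling the location gap is "behind the partition"; that is the focus.

behind the partition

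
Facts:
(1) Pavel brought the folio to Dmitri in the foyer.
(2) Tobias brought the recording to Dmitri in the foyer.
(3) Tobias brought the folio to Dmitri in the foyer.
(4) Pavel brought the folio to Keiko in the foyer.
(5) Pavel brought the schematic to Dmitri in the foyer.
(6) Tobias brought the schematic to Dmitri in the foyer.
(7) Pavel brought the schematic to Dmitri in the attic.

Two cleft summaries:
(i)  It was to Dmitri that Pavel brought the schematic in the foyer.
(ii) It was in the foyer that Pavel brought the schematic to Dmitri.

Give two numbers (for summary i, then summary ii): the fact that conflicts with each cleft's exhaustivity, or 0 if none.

(i): focus "Dmitri". No fact shares Pavel as agent and the schematic as thing and in the foyer as setting with a different recipient. 0.
(ii): focus "in the foyer". Looking for Pavel as agent and the schematic as thing and Dmitri as recipient with some other setting — fact (7) has in the attic there. Refuted.

0, 7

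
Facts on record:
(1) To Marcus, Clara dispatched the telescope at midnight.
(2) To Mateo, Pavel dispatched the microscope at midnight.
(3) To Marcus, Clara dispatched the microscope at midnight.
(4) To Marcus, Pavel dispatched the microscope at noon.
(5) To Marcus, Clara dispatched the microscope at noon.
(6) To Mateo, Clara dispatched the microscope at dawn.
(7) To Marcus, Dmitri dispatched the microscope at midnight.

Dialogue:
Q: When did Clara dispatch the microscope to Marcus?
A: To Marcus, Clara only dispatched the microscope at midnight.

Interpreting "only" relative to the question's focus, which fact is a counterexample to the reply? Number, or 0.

5

The question "When did ...?" targets the setting, so in the reply the focus falls on "at midnight".
"Only" then excludes alternative settings while the background — same agent, thing, recipient (Clara / the microscope / Marcus) — is held fixed.
Fact (5) keeps same agent, thing, recipient (Clara / the microscope / Marcus) but has setting = at noon; that refutes the reply.
(Fact (1) would refute a reading with focus on the thing — but that is not what the question asks.)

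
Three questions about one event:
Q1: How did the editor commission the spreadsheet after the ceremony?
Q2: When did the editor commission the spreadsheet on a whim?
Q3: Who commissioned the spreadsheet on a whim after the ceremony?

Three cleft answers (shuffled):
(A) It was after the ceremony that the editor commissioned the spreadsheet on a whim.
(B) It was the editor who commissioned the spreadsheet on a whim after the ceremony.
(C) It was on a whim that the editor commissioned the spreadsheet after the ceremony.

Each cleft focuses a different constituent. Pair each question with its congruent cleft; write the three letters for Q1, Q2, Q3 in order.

CAB

Q1 asks about the manner; cleft (C) focuses "on a whim", which is the manner — so Q1 → C.
Q2 asks about the time; cleft (A) focuses "after the ceremony", which is the time — so Q2 → A.
Q3 asks about the subject (agent); cleft (B) focuses "the editor", which is the subject (agent) — so Q3 → B.
Mapping: Q1→C, Q2→A, Q3→B.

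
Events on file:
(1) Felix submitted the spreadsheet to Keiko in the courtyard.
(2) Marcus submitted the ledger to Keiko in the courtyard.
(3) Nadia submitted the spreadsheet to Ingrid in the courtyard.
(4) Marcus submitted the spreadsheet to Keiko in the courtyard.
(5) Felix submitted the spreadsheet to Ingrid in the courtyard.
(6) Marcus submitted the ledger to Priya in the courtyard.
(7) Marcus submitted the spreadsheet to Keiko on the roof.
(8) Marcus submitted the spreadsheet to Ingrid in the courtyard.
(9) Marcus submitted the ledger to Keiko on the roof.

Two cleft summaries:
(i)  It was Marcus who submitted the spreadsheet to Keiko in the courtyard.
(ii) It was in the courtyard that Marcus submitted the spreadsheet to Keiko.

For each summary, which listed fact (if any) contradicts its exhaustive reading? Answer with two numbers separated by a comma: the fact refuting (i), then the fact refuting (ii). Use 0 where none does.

Summary (i) focuses "Marcus" (the agent); background same thing, recipient, setting (the spreadsheet / Keiko / in the courtyard). Fact (1) matches that background with agent = Felix — refutes (i).
Summary (ii) focuses "in the courtyard" (the setting); background same agent, thing, recipient (Marcus / the spreadsheet / Keiko). Fact (7) matches that background with setting = on the roof — refutes (ii).

1, 7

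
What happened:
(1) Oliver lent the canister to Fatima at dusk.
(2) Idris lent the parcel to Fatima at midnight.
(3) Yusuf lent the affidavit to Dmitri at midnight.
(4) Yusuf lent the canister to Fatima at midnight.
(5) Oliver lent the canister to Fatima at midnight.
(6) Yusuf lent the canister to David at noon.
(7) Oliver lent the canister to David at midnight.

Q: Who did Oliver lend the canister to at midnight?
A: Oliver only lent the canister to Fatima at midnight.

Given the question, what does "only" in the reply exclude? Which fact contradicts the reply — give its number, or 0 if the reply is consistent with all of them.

7

Answering "Who did ... to ...?" puts focus on the recipient — here, "Fatima".
"Only" then excludes alternative recipients while the background — agent = Oliver, thing = the canister, setting = at midnight — is held fixed.
Fact (7) shares the background with a different recipient (David) — counterexample.
(Fact (1) would refute a reading with focus on the setting — but that is not what the question asks.)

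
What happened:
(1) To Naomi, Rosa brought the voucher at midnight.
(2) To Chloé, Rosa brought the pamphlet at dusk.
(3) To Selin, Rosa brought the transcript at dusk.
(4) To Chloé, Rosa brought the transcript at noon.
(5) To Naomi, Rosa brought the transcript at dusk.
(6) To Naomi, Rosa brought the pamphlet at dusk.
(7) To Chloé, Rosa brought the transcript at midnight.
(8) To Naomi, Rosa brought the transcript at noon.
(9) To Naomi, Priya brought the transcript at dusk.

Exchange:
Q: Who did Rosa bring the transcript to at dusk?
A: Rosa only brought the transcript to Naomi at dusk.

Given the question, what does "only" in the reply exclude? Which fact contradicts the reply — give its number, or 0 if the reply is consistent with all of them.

3

Answering "Who did ... to ...?" puts focus on the recipient — here, "Naomi".
So "only" ranges over recipients; the rest (same agent, thing, setting (Rosa / the transcript / at dusk)) is presupposed.
Fact (3) shares the background with a different recipient (Selin) — counterexample.
(Fact (6) would refute a reading with focus on the thing — but that is not what the question asks.)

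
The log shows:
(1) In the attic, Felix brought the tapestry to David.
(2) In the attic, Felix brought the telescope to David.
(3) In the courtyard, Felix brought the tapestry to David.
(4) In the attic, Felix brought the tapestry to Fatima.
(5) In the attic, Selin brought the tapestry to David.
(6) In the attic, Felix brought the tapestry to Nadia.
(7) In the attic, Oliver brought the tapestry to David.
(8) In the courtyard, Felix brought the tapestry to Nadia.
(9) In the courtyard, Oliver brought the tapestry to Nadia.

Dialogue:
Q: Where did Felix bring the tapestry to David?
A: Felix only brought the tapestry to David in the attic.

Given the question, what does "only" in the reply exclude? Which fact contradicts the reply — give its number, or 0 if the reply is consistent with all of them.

The question "Where did ...?" targets the setting, so in the reply the focus falls on "in the attic".
So "only" ranges over settings; the rest (agent = Felix, thing = the tapestry, recipient = David) is presupposed.
Fact (3) shares the background with a different setting (in the courtyard) — counterexample.
(Fact (2) would refute a reading with focus on the thing — but that is not what the question asks.)

3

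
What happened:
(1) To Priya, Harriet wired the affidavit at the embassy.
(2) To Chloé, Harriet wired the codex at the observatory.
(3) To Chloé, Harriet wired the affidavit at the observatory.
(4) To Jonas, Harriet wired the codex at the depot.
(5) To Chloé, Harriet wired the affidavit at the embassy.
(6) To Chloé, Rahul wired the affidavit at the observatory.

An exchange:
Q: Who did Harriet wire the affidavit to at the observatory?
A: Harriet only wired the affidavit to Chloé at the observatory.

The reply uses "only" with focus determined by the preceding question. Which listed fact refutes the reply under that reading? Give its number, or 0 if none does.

0

Answering "Who did ... to ...?" puts focus on the recipient — here, "Chloé".
So "only" ranges over recipients; the rest (Harriet as agent and the affidavit as thing and at the observatory as setting) is presupposed.
No listed fact shares that background with another recipient. Nothing contradicts the reply.
(Fact (2) would refute a reading with focus on the thing — but that is not what the question asks.)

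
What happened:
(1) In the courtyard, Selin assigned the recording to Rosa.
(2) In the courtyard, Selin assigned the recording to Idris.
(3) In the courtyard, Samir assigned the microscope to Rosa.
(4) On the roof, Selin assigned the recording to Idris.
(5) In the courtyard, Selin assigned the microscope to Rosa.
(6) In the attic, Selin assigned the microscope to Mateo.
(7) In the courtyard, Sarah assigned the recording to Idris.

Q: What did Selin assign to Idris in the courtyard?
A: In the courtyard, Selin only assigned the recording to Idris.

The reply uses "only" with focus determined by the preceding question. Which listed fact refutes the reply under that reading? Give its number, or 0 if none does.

Answering "What did ...?" puts focus on the thing — here, "the recording".
So "only" ranges over things; the rest (agent = Selin, recipient = Idris, setting = in the courtyard) is presupposed.
No fact keeps agent = Selin, recipient = Idris, setting = in the courtyard while changing the thing; every other fact differs on something backgrounded. The reply stands.
(Fact (1) would refute a reading with focus on the recipient — but that is not what the question asks.)

0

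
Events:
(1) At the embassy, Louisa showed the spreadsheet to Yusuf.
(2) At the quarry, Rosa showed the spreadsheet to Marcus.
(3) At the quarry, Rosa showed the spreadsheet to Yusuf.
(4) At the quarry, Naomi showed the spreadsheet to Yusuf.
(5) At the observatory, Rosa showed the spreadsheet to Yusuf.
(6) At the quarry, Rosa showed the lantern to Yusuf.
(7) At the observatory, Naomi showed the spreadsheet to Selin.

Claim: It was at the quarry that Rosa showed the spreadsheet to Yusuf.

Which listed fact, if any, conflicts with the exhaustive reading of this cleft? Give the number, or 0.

Focus of the cleft: "at the quarry" (the setting). Presupposed background: agent = Rosa, thing = the spreadsheet, recipient = Yusuf.
The exhaustive reading says no other setting fits that background.
But fact (5) also has agent = Rosa, thing = the spreadsheet, recipient = Yusuf, with setting = at the observatory — so the exhaustive reading fails.

5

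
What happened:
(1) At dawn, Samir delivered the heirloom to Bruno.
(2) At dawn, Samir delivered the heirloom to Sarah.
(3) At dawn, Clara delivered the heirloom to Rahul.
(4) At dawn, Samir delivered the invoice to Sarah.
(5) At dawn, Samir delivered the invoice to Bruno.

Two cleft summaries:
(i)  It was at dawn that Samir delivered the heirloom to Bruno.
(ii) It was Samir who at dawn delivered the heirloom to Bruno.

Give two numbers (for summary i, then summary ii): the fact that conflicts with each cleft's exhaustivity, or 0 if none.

0, 0

Summary (i) focuses "at dawn" (the setting); background Samir as agent and the heirloom as thing and Bruno as recipient. No fact matches that background with a different setting, so 0.
Summary (ii) focuses "Samir" (the agent); background the heirloom as thing and Bruno as recipient and at dawn as setting. No fact matches that background with a different agent, so 0.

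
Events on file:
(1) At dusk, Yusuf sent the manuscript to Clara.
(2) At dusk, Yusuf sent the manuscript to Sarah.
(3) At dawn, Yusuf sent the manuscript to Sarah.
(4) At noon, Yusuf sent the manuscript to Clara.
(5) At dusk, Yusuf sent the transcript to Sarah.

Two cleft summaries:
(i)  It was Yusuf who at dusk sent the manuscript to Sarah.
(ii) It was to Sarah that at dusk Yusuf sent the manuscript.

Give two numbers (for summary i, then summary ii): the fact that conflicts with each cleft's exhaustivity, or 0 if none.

(i): focus "Yusuf". No fact shares same thing, recipient, setting (the manuscript / Sarah / at dusk) with a different agent. 0.
(ii): focus "Sarah". Looking for same agent, thing, setting (Yusuf / the manuscript / at dusk) with some other recipient — fact (1) has Clara there. Refuted.

0, 1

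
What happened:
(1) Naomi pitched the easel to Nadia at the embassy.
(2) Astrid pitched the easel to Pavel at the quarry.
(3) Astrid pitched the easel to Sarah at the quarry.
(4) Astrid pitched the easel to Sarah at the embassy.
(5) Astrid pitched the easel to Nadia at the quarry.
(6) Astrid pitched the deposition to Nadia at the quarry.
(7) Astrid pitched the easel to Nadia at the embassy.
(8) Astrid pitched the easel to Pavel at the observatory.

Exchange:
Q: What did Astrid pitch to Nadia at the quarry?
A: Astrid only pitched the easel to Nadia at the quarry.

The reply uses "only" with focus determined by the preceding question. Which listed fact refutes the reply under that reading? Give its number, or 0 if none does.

The question "What did ...?" targets the thing, so in the reply the focus falls on "the easel".
So "only" ranges over things; the rest (agent = Astrid, recipient = Nadia, setting = at the quarry) is presupposed.
Fact (6) shares the background with a different thing (the deposition) — counterexample.
(Fact (7) would refute a reading with focus on the setting — but that is not what the question asks.)

6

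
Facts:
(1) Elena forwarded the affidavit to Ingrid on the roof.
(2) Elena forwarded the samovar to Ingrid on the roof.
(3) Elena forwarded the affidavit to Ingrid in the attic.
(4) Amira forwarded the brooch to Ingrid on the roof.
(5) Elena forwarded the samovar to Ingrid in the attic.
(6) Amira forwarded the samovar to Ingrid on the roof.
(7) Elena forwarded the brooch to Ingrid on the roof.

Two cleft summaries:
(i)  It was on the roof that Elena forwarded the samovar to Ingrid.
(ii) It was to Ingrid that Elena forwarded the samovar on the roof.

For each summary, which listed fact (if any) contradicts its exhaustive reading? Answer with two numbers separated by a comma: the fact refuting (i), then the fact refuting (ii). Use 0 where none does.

5, 0

(i): focus "on the roof". Looking for agent = Elena, thing = the samovar, recipient = Ingrid with some other setting — fact (5) has in the attic there. Refuted.
(ii): focus "Ingrid". No fact shares agent = Elena, thing = the samovar, setting = on the roof with a different recipient. 0.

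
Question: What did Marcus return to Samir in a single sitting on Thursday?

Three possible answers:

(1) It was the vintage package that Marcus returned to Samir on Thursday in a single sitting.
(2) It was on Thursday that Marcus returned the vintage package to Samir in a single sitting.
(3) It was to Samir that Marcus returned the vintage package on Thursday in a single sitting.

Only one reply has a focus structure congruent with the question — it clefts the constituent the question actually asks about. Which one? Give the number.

1

The question word "what" targets the direct object.
Option (1) clefts "the vintage package" — that matches what the question asks about.
Option (2) clefts "on Thursday" — the time, not what was asked.
Option (3) clefts "to Samir" — the recipient, not what was asked.
So the congruent reply is (1).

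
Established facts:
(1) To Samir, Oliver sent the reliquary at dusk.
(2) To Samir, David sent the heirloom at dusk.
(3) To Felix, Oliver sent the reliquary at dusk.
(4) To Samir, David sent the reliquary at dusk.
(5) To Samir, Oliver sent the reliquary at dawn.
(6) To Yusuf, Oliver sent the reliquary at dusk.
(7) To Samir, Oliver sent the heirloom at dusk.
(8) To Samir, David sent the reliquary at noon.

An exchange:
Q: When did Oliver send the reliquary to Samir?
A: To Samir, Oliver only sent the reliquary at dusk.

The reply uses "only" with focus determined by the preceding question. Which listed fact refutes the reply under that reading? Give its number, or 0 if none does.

5

Answering "When did ...?" puts focus on the setting — here, "at dusk".
"Only" then excludes alternative settings while the background — same agent, thing, recipient (Oliver / the reliquary / Samir) — is held fixed.
Fact (5) keeps same agent, thing, recipient (Oliver / the reliquary / Samir) but has setting = at dawn; that refutes the reply.
(Fact (3) would refute a reading with focus on the recipient — but that is not what the question asks.)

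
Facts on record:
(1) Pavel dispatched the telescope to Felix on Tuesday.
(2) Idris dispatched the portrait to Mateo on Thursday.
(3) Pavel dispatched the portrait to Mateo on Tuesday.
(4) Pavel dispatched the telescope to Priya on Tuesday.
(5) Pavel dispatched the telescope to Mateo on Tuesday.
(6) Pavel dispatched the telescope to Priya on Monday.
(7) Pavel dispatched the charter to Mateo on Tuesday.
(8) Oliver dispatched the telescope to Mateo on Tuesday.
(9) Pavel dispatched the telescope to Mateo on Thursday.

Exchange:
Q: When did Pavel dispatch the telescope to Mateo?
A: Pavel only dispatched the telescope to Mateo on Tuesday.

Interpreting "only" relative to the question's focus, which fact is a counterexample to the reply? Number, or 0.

9

Answering "When did ...?" puts focus on the setting — here, "on Tuesday".
So "only" ranges over settings; the rest (Pavel as agent and the telescope as thing and Mateo as recipient) is presupposed.
Fact (9) shares the background with a different setting (on Thursday) — counterexample.
(Fact (3) would refute a reading with focus on the thing — but that is not what the question asks.)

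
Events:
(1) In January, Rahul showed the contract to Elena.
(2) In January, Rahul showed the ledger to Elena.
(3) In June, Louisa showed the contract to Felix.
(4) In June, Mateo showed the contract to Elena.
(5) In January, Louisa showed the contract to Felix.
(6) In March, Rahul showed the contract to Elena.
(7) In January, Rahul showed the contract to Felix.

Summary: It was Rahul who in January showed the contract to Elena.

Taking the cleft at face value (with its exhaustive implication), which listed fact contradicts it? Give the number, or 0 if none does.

The cleft puts "Rahul" in focus and presupposes the open proposition with the contract as thing and Elena as recipient and in January as setting.
Exhaustivity: Rahul is the only agent satisfying that background.
No listed fact matches the background with a different agent. Exhaustivity holds.

0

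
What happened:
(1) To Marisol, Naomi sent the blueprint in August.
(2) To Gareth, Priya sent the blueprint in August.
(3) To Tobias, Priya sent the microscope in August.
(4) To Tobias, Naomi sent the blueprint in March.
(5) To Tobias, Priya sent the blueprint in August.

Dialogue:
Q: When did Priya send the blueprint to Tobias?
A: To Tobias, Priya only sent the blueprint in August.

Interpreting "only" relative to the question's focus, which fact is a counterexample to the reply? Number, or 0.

0

The question "When did ...?" targets the setting, so in the reply the focus falls on "in August".
So "only" ranges over settings; the rest (agent = Priya, thing = the blueprint, recipient = Tobias) is presupposed.
No listed fact shares that background with another setting. Nothing contradicts the reply.
(Fact (2) would refute a reading with focus on the recipient — but that is not what the question asks.)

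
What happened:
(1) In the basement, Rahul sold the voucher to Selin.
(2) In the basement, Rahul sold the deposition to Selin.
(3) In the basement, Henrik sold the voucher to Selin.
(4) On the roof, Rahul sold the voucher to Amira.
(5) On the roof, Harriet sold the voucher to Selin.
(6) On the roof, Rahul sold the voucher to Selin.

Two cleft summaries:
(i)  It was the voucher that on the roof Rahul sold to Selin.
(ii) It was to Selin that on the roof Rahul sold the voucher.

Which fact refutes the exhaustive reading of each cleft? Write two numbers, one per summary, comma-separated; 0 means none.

0, 4

(i): focus "the voucher". No fact shares same agent, recipient, setting (Rahul / Selin / on the roof) with a different thing. 0.
(ii): focus "Selin". Looking for same agent, thing, setting (Rahul / the voucher / on the roof) with some other recipient — fact (4) has Amira there. Refuted.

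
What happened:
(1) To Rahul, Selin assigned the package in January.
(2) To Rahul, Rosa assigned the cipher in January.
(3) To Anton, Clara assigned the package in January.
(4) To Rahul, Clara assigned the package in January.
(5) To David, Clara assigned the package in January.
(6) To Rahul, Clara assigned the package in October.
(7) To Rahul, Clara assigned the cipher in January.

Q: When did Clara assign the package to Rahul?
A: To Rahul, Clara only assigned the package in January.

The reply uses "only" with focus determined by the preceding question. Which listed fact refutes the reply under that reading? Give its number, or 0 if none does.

The question "When did ...?" targets the setting, so in the reply the focus falls on "in January".
"Only" then excludes alternative settings while the background — Clara as agent and the package as thing and Rahul as recipient — is held fixed.
Fact (6) shares the background with a different setting (in October) — counterexample.
(Fact (7) would refute a reading with focus on the thing — but that is not what the question asks.)

6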